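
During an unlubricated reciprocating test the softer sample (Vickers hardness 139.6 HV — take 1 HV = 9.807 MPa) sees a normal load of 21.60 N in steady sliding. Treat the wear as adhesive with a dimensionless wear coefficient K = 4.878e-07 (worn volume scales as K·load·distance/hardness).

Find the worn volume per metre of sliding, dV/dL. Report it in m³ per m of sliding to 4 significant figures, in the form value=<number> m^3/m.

value=7.696e-15 m^3/m

The algebra carries full float precision; intermediate values appear rounded. Rounded once at the end to four significant digits.
Convert: Hardness H = 139.6 HV × 9.807 MPa/HV = 1369 MPa = 1.369e+09 Pa.
Working in SI base units: W = 21.60 N, H = 1.369e+09 Pa, K = 4.878e-07.
Rate of wear dV/dL = K·W/H: 4.878e-07 · 21.60 / 1.369e+09 = 7.696e-15 m³/m.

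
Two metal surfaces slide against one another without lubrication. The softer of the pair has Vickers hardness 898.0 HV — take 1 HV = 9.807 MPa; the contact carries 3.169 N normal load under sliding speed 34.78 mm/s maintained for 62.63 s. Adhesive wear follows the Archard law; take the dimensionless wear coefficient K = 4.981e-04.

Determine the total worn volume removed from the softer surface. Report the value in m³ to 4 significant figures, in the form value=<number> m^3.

Every step keeps full precision — displayed values are rounded — one last rounding: four significant digits.
Sliding speed v = 34.78 mm/s = 0.03478 m/s. Sliding distance L = v·t = 0.03478 m/s × 62.63 s = 2.178 m.
Hardness H = 898.0 HV × 9.807 MPa/HV = 8807 MPa = 8.807e+09 Pa.
SI base units throughout: W = 3.169 N, H = 8.807e+09 Pa, K = 4.981e-04.
Archard volume V = K·W·L/H = 4.981e-04 · 3.169 · 2.178 / 8.807e+09 = 3.904e-13 m³.

value=3.904e-13 m^3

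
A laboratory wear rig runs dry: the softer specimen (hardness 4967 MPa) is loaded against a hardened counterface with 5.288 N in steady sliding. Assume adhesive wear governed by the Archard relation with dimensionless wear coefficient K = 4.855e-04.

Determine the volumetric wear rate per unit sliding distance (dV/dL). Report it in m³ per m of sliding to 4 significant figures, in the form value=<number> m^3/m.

value=5.169e-13 m^3/m

Intermediates appear rounded. All working math keeps full float precision; rounded once at the end to four significant digits.
Hardness H = 4967 MPa = 4.967e+09 Pa.
As SI base values: W = 5.288 N, H = 4.967e+09 Pa, K = 4.855e-04.
The wear rate dV/dL = K·W/H — distance-free: 4.855e-04 · 5.288 / 4.967e+09 = 5.169e-13 m³/m.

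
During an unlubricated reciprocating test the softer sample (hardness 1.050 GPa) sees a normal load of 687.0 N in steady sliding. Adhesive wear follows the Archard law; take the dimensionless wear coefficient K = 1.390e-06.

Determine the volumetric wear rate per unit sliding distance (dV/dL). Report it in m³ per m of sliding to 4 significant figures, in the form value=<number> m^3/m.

Intermediates are displayed rounded — every step carries full precision, and a single final rounding, at 4 significant figures.
Convert: Hardness H = 1.050 GPa = 1.050e+09 Pa.
Expressed in SI base units: W = 687.0 N, H = 1.050e+09 Pa, K = 1.390e-06.
Rate of wear dV/dL = K·W/H: 1.390e-06 · 687.0 / 1.050e+09 = 9.095e-13 m³/m.

value=9.095e-13 m^3/m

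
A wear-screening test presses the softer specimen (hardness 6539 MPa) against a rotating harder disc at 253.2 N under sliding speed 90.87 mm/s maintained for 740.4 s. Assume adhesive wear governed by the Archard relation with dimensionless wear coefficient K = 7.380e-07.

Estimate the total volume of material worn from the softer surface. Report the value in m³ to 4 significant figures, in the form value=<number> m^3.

The intermediates are displayed rounded. Each operation keeps exact precision — a single final rounding, at four significant figures.
Sliding speed v = 90.87 mm/s = 0.09087 m/s. Path length L = v·t = 0.09087 m/s × 740.4 s = 67.28 m.
Hardness H = 6539 MPa = 6.539e+09 Pa.
Restated in SI base units: W = 253.2 N, H = 6.539e+09 Pa, K = 7.380e-07.
Worn volume V = K·W·L/H = 7.380e-07 · 253.2 · 67.28 / 6.539e+09 = 1.923e-12 m³.

value=1.923e-12 m^3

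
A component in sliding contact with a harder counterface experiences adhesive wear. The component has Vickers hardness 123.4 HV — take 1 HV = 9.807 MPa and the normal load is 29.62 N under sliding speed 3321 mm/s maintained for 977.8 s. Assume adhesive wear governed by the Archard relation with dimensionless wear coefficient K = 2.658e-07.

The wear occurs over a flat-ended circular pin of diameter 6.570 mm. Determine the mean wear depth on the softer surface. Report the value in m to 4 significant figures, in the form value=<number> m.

Intermediates are shown rounded, and the algebra holds full precision; one last rounding, at four significant digits.
Convert: Sliding speed v = 3321 mm/s = 3.321 m/s. Distance L = v·t = 3.321 m/s × 977.8 s = 3247 m.
Convert: Hardness H = 123.4 HV × 9.807 MPa/HV = 1210 MPa = 1.210e+09 Pa.
Convert: Pin diameter d = 6.570 mm = 0.006570 m. Contact area A = π·d²/4 = π·(0.006570 m)²/4 = 3.390e-05 m².
Restated in SI base units: W = 29.62 N, H = 1.210e+09 Pa, K = 2.658e-07.
Archard volume V = K·W·L/H = 2.658e-07 · 29.62 · 3247 / 1.210e+09 = 2.113e-11 m³.
Mean wear depth h = V/A = 2.113e-11 / 3.390e-05 = 6.231e-07 m.

value=6.231e-07 m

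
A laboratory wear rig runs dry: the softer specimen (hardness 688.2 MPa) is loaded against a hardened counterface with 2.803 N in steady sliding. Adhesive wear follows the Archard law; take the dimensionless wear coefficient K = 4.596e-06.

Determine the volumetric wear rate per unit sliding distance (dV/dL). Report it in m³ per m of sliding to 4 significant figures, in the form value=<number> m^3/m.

value=1.872e-14 m^3/m

Intermediate values are shown rounded; every step maintains exact precision — rounded just once, at four significant figures.
Convert: Hardness H = 688.2 MPa = 6.882e+08 Pa.
In SI base units: W = 2.803 N, H = 6.882e+08 Pa, K = 4.596e-06.
Volumetric rate dV/dL = K·W/H — distance-free: 4.596e-06 · 2.803 / 6.882e+08 = 1.872e-14 m³/m.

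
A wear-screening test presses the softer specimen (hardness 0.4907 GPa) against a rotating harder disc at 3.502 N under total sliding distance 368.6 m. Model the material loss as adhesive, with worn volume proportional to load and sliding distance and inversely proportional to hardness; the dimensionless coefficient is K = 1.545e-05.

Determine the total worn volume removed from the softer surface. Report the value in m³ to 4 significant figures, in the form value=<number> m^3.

value=4.064e-11 m^3

The intermediates are shown rounded; every step runs at full float precision, and one final rounding: 4 significant digits.
Convert: Hardness H = 0.4907 GPa = 4.907e+08 Pa.
Restated in SI base units: W = 3.502 N, H = 4.907e+08 Pa, K = 1.545e-05.
By Archard's law, V = K·W·L/H = 1.545e-05 · 3.502 · 368.6 / 4.907e+08 = 4.064e-11 m³.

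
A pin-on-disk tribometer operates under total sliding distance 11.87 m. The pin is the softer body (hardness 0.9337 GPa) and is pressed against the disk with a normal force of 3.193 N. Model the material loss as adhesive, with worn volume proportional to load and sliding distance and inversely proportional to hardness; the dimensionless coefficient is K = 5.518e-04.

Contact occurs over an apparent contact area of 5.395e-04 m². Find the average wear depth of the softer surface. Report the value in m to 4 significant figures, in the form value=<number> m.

value=4.152e-08 m

All arithmetic carries exact precision — the intermediates are shown rounded; one final rounding to 4 significant digits.
Hardness H = 0.9337 GPa = 9.337e+08 Pa.
Expressed in SI base units: W = 3.193 N, H = 9.337e+08 Pa, K = 5.518e-04.
Archard volume V = K·W·L/H = 5.518e-04 · 3.193 · 11.87 / 9.337e+08 = 2.240e-11 m³.
Depth of wear h = V/A = 2.240e-11 / 5.395e-04 = 4.152e-08 m.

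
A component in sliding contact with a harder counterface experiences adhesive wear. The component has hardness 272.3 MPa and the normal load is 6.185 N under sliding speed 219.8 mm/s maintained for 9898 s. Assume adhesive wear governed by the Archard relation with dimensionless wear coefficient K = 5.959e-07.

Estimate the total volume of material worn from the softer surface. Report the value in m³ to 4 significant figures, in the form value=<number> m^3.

The algebra carries full float precision; the intermediates are displayed rounded; one final rounding: 4 significant digits.
Convert: Sliding speed v = 219.8 mm/s = 0.2198 m/s. Distance L = v·t = 0.2198 m/s × 9898 s = 2176 m.
Convert: Hardness H = 272.3 MPa = 2.723e+08 Pa.
In SI base units, W = 6.185 N, H = 2.723e+08 Pa, K = 5.959e-07.
By Archard's law, V = K·W·L/H = 5.959e-07 · 6.185 · 2176 / 2.723e+08 = 2.945e-11 m³.

value=2.945e-11 m^3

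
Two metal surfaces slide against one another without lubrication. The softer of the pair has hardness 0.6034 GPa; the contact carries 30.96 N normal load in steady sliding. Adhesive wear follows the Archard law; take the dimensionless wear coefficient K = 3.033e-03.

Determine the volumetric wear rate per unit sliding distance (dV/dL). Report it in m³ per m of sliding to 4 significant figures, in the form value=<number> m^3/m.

value=1.556e-10 m^3/m

The computation carries full precision. Quoted intermediates are rounded — a lone final rounding to 4 significant digits.
Hardness H = 0.6034 GPa = 6.034e+08 Pa.
In SI base units, W = 30.96 N, H = 6.034e+08 Pa, K = 3.033e-03.
The wear rate dV/dL = K·W/H (no L dependence): 3.033e-03 · 30.96 / 6.034e+08 = 1.556e-10 m³/m.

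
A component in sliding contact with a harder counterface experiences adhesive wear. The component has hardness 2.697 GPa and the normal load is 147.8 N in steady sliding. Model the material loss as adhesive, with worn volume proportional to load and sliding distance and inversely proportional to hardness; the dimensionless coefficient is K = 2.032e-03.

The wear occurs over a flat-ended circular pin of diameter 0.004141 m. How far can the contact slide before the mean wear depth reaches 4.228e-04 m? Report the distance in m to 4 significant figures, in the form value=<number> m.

value=51.13 m

The intermediates are shown rounded. The computation keeps full precision — a lone final rounding to four significant digits.
Hardness H = 2.697 GPa = 2.697e+09 Pa.
Contact area A = π·d²/4 = π·(0.004141 m)²/4 = 1.347e-05 m².
Working in SI base units: W = 147.8 N, H = 2.697e+09 Pa, K = 2.032e-03.
At the depth limit, V_lim = h_lim·A = 4.228e-04 · 1.347e-05 = 5.694e-09 m³.
Sliding life L = V_lim·H/(K·W) = 5.694e-09 · 2.697e+09 / (2.032e-03 · 147.8) = 51.13 m.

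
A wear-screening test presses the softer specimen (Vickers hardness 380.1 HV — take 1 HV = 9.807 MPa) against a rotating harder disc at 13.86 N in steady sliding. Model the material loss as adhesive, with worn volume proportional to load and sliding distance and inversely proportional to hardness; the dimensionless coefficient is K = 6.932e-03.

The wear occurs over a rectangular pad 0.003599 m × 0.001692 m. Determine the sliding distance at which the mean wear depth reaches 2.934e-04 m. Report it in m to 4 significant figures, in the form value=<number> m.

value=69.32 m

Displayed values are rounded; each operation holds full precision — a lone final rounding: 4 significant digits.
Convert: Hardness H = 380.1 HV × 9.807 MPa/HV = 3728 MPa = 3.728e+09 Pa.
Convert: Contact area A = 0.003599 m × 0.001692 m = 6.090e-06 m².
As SI base values: W = 13.86 N, H = 3.728e+09 Pa, K = 6.932e-03.
Allowed volume V_lim = h_lim·A = 2.934e-04 · 6.090e-06 = 1.787e-09 m³.
So the life L = V_lim·H/(K·W) = 1.787e-09 · 3.728e+09 / (6.932e-03 · 13.86) = 69.32 m.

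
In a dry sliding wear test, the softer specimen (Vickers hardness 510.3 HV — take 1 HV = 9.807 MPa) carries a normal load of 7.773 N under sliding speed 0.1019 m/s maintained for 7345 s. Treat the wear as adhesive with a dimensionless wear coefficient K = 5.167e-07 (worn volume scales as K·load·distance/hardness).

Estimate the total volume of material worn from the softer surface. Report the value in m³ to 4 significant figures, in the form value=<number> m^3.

value=6.007e-13 m^3

Printed values are rounded. Every step maintains full precision, and one last rounding to 4 significant figures.
Convert: Distance L = v·t = 0.1019 m/s × 7345 s = 748.5 m.
Convert: Hardness H = 510.3 HV × 9.807 MPa/HV = 5005 MPa = 5.005e+09 Pa.
Restated in SI base units: W = 7.773 N, H = 5.005e+09 Pa, K = 5.167e-07.
Worn volume V = K·W·L/H = 5.167e-07 · 7.773 · 748.5 / 5.005e+09 = 6.007e-13 m³.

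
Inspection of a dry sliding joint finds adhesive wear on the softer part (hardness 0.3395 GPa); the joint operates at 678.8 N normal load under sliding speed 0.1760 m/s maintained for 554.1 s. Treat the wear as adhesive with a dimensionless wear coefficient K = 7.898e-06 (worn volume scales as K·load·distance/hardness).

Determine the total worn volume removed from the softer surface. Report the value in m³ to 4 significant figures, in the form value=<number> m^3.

value=1.540e-09 m^3

The computation holds full precision; intermediate values are printed rounded, and one last rounding to 4 significant digits.
Sliding distance L = v·t = 0.1760 m/s × 554.1 s = 97.52 m.
Hardness H = 0.3395 GPa = 3.395e+08 Pa.
Working in SI base units: W = 678.8 N, H = 3.395e+08 Pa, K = 7.898e-06.
The Archard volume V = K·W·L/H = 7.898e-06 · 678.8 · 97.52 / 3.395e+08 = 1.540e-09 m³.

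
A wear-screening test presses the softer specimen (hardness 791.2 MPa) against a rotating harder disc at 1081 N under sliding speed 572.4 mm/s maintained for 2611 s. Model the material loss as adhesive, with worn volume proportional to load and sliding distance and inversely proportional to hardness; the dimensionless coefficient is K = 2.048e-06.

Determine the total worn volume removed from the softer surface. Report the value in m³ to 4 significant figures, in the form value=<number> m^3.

The computation runs at full float precision, and the intermediates are shown rounded; one final rounding to four significant figures.
Convert: Sliding speed v = 572.4 mm/s = 0.5724 m/s. Sliding distance L = v·t = 0.5724 m/s × 2611 s = 1495 m.
Convert: Hardness H = 791.2 MPa = 7.912e+08 Pa.
Restated in SI base units: W = 1081 N, H = 7.912e+08 Pa, K = 2.048e-06.
Archard relation: V = K·W·L/H = 2.048e-06 · 1081 · 1495 / 7.912e+08 = 4.182e-09 m³.

value=4.182e-09 m^3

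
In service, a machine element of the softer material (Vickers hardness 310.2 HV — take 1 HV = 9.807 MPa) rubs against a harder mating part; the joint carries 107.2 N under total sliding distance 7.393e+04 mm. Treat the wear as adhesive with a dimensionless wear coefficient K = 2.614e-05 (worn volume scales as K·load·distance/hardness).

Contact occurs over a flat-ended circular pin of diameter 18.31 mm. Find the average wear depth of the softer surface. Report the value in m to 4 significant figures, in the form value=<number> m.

value=2.586e-07 m

Intermediate values are printed rounded; all arithmetic keeps full precision — a lone final rounding: four significant figures.
Distance L = 7.393e+04 mm = 73.93 m.
Hardness H = 310.2 HV × 9.807 MPa/HV = 3042 MPa = 3.042e+09 Pa.
Pin diameter d = 18.31 mm = 0.01831 m. Contact area A = π·d²/4 = π·(0.01831 m)²/4 = 2.633e-04 m².
Expressed in SI base units: W = 107.2 N, H = 3.042e+09 Pa, K = 2.614e-05.
Worn volume V = K·W·L/H = 2.614e-05 · 107.2 · 73.93 / 3.042e+09 = 6.810e-11 m³.
Depth h = V/A = 6.810e-11 / 2.633e-04 = 2.586e-07 m.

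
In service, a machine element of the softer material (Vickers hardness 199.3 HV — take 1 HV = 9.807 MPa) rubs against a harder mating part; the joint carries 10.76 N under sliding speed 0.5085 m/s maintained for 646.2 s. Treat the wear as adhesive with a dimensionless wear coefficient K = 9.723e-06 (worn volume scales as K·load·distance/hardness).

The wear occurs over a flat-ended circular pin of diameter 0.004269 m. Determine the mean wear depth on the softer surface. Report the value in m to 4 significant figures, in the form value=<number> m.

Intermediate values are displayed rounded. Every step carries full float precision. Rounded once at the end, at 4 significant digits.
Convert: Distance covered L = v·t = 0.5085 m/s × 646.2 s = 328.6 m.
Convert: Hardness H = 199.3 HV × 9.807 MPa/HV = 1955 MPa = 1.955e+09 Pa.
Convert: Contact area A = π·d²/4 = π·(0.004269 m)²/4 = 1.431e-05 m².
Collected in SI base units: W = 10.76 N, H = 1.955e+09 Pa, K = 9.723e-06.
Worn volume V = K·W·L/H = 9.723e-06 · 10.76 · 328.6 / 1.955e+09 = 1.759e-11 m³.
Depth of wear h = V/A = 1.759e-11 / 1.431e-05 = 1.229e-06 m.

value=1.229e-06 m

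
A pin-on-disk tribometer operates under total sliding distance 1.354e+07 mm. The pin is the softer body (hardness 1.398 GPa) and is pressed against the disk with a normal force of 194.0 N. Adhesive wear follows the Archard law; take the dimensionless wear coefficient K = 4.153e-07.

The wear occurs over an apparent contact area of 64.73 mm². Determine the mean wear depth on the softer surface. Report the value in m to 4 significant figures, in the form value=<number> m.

value=1.206e-05 m

All working math carries exact precision; printed values are rounded — a single final rounding to four significant digits.
Total distance L = 1.354e+07 mm = 1.354e+04 m.
Hardness H = 1.398 GPa = 1.398e+09 Pa.
Contact area A = 64.73 mm² = 6.473e-05 m².
As SI base values: W = 194.0 N, H = 1.398e+09 Pa, K = 4.153e-07.
The Archard volume V = K·W·L/H = 4.153e-07 · 194.0 · 1.354e+04 / 1.398e+09 = 7.803e-10 m³.
Depth of wear h = V/A = 7.803e-10 / 6.473e-05 = 1.206e-05 m.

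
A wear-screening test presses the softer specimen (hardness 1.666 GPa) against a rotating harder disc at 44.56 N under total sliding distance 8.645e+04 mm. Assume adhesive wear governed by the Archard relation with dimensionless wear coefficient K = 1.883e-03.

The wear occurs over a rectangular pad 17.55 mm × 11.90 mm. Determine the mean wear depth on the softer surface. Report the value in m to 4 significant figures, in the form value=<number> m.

value=2.085e-05 m

All arithmetic carries exact precision. Shown intermediates are rounded; rounded just once: 4 significant figures.
Distance covered L = 8.645e+04 mm = 86.45 m.
Hardness H = 1.666 GPa = 1.666e+09 Pa.
Pad sides 17.55 mm × 11.90 mm = 0.01755 m × 0.01190 m. Contact area A = 0.01755 m × 0.01190 m = 2.088e-04 m².
Restated in SI base units: W = 44.56 N, H = 1.666e+09 Pa, K = 1.883e-03.
Wear volume V = K·W·L/H = 1.883e-03 · 44.56 · 86.45 / 1.666e+09 = 4.354e-09 m³.
Wear depth h = V/A = 4.354e-09 / 2.088e-04 = 2.085e-05 m.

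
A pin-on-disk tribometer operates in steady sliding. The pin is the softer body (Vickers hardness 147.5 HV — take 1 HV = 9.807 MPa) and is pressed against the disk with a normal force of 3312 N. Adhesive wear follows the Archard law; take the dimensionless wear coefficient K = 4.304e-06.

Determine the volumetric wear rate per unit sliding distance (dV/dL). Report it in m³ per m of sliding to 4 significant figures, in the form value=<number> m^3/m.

value=9.854e-12 m^3/m

The algebra holds exact precision; the intermediates appear rounded — one final rounding: four significant figures.
Hardness H = 147.5 HV × 9.807 MPa/HV = 1447 MPa = 1.447e+09 Pa.
Expressed in SI base units: W = 3312 N, H = 1.447e+09 Pa, K = 4.304e-06.
The wear rate dV/dL = K·W/H (no L dependence): 4.304e-06 · 3312 / 1.447e+09 = 9.854e-12 m³/m.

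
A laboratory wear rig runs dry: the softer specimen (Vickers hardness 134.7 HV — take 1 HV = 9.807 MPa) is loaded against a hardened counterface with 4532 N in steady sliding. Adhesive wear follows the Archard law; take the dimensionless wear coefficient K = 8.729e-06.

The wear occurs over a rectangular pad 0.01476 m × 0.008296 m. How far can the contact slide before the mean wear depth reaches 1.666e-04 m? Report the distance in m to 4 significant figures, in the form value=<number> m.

value=681.2 m

Every step maintains full float precision — the intermediates are printed rounded. Rounded once at the end: four significant figures.
Convert: Hardness H = 134.7 HV × 9.807 MPa/HV = 1321 MPa = 1.321e+09 Pa.
Convert: Contact area A = 0.01476 m × 0.008296 m = 1.224e-04 m².
SI base units throughout: W = 4532 N, H = 1.321e+09 Pa, K = 8.729e-06.
At the depth limit, V_lim = h_lim·A = 1.666e-04 · 1.224e-04 = 2.040e-08 m³.
Sliding life L = V_lim·H/(K·W) = 2.040e-08 · 1.321e+09 / (8.729e-06 · 4532) = 681.2 m.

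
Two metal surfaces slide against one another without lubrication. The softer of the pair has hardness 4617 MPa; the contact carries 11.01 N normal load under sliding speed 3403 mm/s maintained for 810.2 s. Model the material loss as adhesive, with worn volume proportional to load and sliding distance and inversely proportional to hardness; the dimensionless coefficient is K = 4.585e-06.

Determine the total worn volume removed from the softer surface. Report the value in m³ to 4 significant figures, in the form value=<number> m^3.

value=3.015e-11 m^3

All arithmetic maintains full precision — intermediates are shown rounded, and one last rounding: four significant figures.
Convert: Sliding speed v = 3403 mm/s = 3.403 m/s. Sliding distance L = v·t = 3.403 m/s × 810.2 s = 2757 m.
Convert: Hardness H = 4617 MPa = 4.617e+09 Pa.
Restated in SI base units: W = 11.01 N, H = 4.617e+09 Pa, K = 4.585e-06.
Archard relation: V = K·W·L/H = 4.585e-06 · 11.01 · 2757 / 4.617e+09 = 3.015e-11 m³.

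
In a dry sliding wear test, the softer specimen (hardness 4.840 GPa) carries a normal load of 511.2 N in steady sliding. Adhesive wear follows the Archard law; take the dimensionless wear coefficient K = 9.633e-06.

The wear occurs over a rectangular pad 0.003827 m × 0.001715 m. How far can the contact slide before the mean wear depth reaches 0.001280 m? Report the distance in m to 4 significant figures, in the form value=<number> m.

Every step maintains full float precision; printed values are rounded; a single final rounding: 4 significant figures.
Hardness H = 4.840 GPa = 4.840e+09 Pa.
Contact area A = 0.003827 m × 0.001715 m = 6.563e-06 m².
As SI base values: W = 511.2 N, H = 4.840e+09 Pa, K = 9.633e-06.
Allowed volume V_lim = h_lim·A = 0.001280 · 6.563e-06 = 8.401e-09 m³.
Life L = V_lim·H/(K·W) = 8.401e-09 · 4.840e+09 / (9.633e-06 · 511.2) = 8257 m.

value=8257 m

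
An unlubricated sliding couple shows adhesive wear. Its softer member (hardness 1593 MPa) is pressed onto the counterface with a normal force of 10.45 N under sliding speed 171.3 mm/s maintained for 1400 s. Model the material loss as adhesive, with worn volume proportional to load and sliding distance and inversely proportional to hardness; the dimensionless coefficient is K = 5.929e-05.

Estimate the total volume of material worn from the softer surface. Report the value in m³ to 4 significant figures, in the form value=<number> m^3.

value=9.328e-11 m^3

Quoted intermediates are rounded. The algebra keeps exact precision — one final rounding: four significant figures.
Convert: Sliding speed v = 171.3 mm/s = 0.1713 m/s. Distance covered L = v·t = 0.1713 m/s × 1400 s = 239.8 m.
Convert: Hardness H = 1593 MPa = 1.593e+09 Pa.
Working in SI base units: W = 10.45 N, H = 1.593e+09 Pa, K = 5.929e-05.
Wear volume V = K·W·L/H = 5.929e-05 · 10.45 · 239.8 / 1.593e+09 = 9.328e-11 m³.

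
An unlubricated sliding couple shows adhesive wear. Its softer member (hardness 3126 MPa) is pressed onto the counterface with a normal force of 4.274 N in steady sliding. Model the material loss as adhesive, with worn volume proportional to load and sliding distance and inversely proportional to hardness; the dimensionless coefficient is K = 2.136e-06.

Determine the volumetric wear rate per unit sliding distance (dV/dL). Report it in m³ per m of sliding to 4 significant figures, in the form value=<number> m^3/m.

The intermediates are printed rounded, and each operation carries full precision. Rounded just once to four significant figures.
Hardness H = 3126 MPa = 3.126e+09 Pa.
Working in SI base units: W = 4.274 N, H = 3.126e+09 Pa, K = 2.136e-06.
Volumetric rate dV/dL = K·W/H (independent of L): 2.136e-06 · 4.274 / 3.126e+09 = 2.920e-15 m³/m.

value=2.920e-15 m^3/m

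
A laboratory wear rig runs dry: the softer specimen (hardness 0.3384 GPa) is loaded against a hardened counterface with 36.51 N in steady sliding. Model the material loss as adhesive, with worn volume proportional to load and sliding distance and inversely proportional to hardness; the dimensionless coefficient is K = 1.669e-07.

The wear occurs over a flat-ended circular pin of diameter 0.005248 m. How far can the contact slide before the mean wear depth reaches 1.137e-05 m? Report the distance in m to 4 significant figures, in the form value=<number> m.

Intermediate values are shown rounded. The computation runs at exact precision — one last rounding to 4 significant digits.
Convert: Hardness H = 0.3384 GPa = 3.384e+08 Pa.
Convert: Contact area A = π·d²/4 = π·(0.005248 m)²/4 = 2.163e-05 m².
SI base units throughout: W = 36.51 N, H = 3.384e+08 Pa, K = 1.669e-07.
Allowed volume V_lim = h_lim·A = 1.137e-05 · 2.163e-05 = 2.459e-10 m³.
Thus life L = V_lim·H/(K·W) = 2.459e-10 · 3.384e+08 / (1.669e-07 · 36.51) = 1.366e+04 m.

value=1.366e+04 m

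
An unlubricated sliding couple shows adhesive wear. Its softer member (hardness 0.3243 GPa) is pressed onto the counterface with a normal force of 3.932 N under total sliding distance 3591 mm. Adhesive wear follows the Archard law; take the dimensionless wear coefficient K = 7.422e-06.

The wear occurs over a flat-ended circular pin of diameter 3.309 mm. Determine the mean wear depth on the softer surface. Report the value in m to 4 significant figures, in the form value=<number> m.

value=3.758e-08 m

Every step keeps full float precision, and intermediate values are displayed rounded, and one final rounding: four significant digits.
Convert: Path length L = 3591 mm = 3.591 m.
Convert: Hardness H = 0.3243 GPa = 3.243e+08 Pa.
Convert: Pin diameter d = 3.309 mm = 0.003309 m. Contact area A = π·d²/4 = π·(0.003309 m)²/4 = 8.600e-06 m².
Expressed in SI base units: W = 3.932 N, H = 3.243e+08 Pa, K = 7.422e-06.
Volume removed: V = K·W·L/H = 7.422e-06 · 3.932 · 3.591 / 3.243e+08 = 3.231e-13 m³.
Wear depth h = V/A = 3.231e-13 / 8.600e-06 = 3.758e-08 m.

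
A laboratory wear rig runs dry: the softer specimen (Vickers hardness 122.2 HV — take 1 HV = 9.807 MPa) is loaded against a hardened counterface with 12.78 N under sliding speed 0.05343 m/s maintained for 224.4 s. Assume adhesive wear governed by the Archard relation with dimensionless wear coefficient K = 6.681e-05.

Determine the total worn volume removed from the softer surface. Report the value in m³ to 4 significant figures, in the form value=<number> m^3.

Printed values are rounded — each operation runs at full float precision; one last rounding: four significant digits.
Sliding distance L = v·t = 0.05343 m/s × 224.4 s = 11.99 m.
Hardness H = 122.2 HV × 9.807 MPa/HV = 1198 MPa = 1.198e+09 Pa.
Collected in SI base units: W = 12.78 N, H = 1.198e+09 Pa, K = 6.681e-05.
Worn volume V = K·W·L/H = 6.681e-05 · 12.78 · 11.99 / 1.198e+09 = 8.542e-12 m³.

value=8.542e-12 m^3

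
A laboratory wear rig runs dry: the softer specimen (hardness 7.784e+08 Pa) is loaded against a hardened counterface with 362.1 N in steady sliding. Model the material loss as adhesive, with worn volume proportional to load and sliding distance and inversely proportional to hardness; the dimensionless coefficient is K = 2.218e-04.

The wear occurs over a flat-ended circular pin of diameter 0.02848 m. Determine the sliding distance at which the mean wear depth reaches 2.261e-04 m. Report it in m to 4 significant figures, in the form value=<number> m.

Displayed values are rounded, and the algebra maintains full float precision; a lone final rounding to four significant digits.
Contact area A = π·d²/4 = π·(0.02848 m)²/4 = 6.370e-04 m².
Expressed in SI base units: W = 362.1 N, H = 7.784e+08 Pa, K = 2.218e-04.
Volume at the limit: V_lim = h_lim·A = 2.261e-04 · 6.370e-04 = 1.440e-07 m³.
So the life L = V_lim·H/(K·W) = 1.440e-07 · 7.784e+08 / (2.218e-04 · 362.1) = 1396 m.

value=1396 m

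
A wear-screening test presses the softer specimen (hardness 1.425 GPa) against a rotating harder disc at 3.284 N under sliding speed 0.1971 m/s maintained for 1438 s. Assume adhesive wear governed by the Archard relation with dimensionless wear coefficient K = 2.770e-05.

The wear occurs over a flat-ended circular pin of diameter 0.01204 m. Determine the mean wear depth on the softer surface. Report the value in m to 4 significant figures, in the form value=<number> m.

The computation runs at full float precision, and quoted intermediates are rounded. Rounded just once to 4 significant digits.
Convert: Path length L = v·t = 0.1971 m/s × 1438 s = 283.4 m.
Convert: Hardness H = 1.425 GPa = 1.425e+09 Pa.
Convert: Contact area A = π·d²/4 = π·(0.01204 m)²/4 = 1.139e-04 m².
In SI base units, W = 3.284 N, H = 1.425e+09 Pa, K = 2.770e-05.
Worn volume V = K·W·L/H = 2.770e-05 · 3.284 · 283.4 / 1.425e+09 = 1.809e-11 m³.
Average depth h = V/A = 1.809e-11 / 1.139e-04 = 1.589e-07 m.

value=1.589e-07 m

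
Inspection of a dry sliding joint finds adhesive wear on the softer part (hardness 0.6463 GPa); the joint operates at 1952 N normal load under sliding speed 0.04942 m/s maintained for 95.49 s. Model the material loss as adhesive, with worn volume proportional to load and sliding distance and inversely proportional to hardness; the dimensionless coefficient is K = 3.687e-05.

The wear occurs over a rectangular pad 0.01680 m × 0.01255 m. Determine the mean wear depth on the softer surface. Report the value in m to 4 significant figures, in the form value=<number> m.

value=2.492e-06 m

Every step keeps full precision. Displayed values are rounded — one final rounding to four significant digits.
Convert: Distance covered L = v·t = 0.04942 m/s × 95.49 s = 4.719 m.
Convert: Hardness H = 0.6463 GPa = 6.463e+08 Pa.
Convert: Contact area A = 0.01680 m × 0.01255 m = 2.108e-04 m².
Restated in SI base units: W = 1952 N, H = 6.463e+08 Pa, K = 3.687e-05.
Archard volume V = K·W·L/H = 3.687e-05 · 1952 · 4.719 / 6.463e+08 = 5.255e-10 m³.
Depth h = V/A = 5.255e-10 / 2.108e-04 = 2.492e-06 m.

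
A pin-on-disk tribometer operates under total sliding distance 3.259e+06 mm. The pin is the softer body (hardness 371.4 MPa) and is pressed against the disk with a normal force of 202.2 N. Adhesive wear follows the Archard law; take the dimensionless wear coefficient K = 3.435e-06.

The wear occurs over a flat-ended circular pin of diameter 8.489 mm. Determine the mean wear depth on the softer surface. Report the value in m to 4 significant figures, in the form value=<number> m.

value=1.077e-04 m

Intermediates appear rounded; all working math maintains full float precision; a single final rounding: four significant figures.
Convert: Total distance L = 3.259e+06 mm = 3259 m.
Convert: Hardness H = 371.4 MPa = 3.714e+08 Pa.
Convert: Pin diameter d = 8.489 mm = 0.008489 m. Contact area A = π·d²/4 = π·(0.008489 m)²/4 = 5.660e-05 m².
Working in SI base units: W = 202.2 N, H = 3.714e+08 Pa, K = 3.435e-06.
The Archard volume V = K·W·L/H = 3.435e-06 · 202.2 · 3259 / 3.714e+08 = 6.095e-09 m³.
Average depth h = V/A = 6.095e-09 / 5.660e-05 = 1.077e-04 m.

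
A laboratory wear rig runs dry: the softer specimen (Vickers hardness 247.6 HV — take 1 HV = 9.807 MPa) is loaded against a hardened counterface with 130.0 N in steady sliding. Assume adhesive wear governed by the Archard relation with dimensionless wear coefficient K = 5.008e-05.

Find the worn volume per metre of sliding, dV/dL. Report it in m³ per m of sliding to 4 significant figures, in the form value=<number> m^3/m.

Every step holds exact precision; shown intermediates are rounded — a lone final rounding to 4 significant figures.
Convert: Hardness H = 247.6 HV × 9.807 MPa/HV = 2428 MPa = 2.428e+09 Pa.
Expressed in SI base units: W = 130.0 N, H = 2.428e+09 Pa, K = 5.008e-05.
The wear rate dV/dL = K·W/H, so: 5.008e-05 · 130.0 / 2.428e+09 = 2.681e-12 m³/m.

value=2.681e-12 m^3/m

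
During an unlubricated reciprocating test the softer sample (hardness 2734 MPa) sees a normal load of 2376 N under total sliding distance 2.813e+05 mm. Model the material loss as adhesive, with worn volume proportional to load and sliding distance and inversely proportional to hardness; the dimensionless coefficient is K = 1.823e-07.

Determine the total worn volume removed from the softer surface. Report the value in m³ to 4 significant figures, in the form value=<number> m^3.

The algebra carries full float precision, and intermediates appear rounded; rounded once at the end: 4 significant figures.
Distance L = 2.813e+05 mm = 281.3 m.
Hardness H = 2734 MPa = 2.734e+09 Pa.
In SI base units, W = 2376 N, H = 2.734e+09 Pa, K = 1.823e-07.
Volume removed: V = K·W·L/H = 1.823e-07 · 2376 · 281.3 / 2.734e+09 = 4.457e-11 m³.

value=4.457e-11 m^3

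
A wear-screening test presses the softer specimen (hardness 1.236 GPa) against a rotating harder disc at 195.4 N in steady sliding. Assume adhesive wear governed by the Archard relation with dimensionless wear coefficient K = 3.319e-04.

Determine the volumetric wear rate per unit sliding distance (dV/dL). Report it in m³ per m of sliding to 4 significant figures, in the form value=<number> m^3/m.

value=5.247e-11 m^3/m

Quoted intermediates are rounded — all arithmetic holds exact precision. Rounded once at the end: four significant figures.
Hardness H = 1.236 GPa = 1.236e+09 Pa.
Working in SI base units: W = 195.4 N, H = 1.236e+09 Pa, K = 3.319e-04.
Rate of wear dV/dL = K·W/H, so: 3.319e-04 · 195.4 / 1.236e+09 = 5.247e-11 m³/m.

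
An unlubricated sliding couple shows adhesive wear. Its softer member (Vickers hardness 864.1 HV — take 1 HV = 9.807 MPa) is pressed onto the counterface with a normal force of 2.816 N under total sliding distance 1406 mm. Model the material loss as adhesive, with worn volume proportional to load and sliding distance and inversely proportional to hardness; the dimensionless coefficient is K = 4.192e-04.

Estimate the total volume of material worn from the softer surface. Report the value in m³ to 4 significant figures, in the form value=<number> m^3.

All working math carries exact precision. Intermediate values are shown rounded. Rounded just once, at four significant figures.
Convert: Distance covered L = 1406 mm = 1.406 m.
Convert: Hardness H = 864.1 HV × 9.807 MPa/HV = 8474 MPa = 8.474e+09 Pa.
Working in SI base units: W = 2.816 N, H = 8.474e+09 Pa, K = 4.192e-04.
Apply Archard: V = K·W·L/H = 4.192e-04 · 2.816 · 1.406 / 8.474e+09 = 1.959e-13 m³.

value=1.959e-13 m^3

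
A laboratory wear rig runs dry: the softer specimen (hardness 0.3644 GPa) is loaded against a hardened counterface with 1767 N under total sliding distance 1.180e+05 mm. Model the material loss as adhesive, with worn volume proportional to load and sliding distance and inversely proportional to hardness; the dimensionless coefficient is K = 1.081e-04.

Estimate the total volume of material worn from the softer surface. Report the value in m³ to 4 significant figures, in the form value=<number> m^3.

The intermediates are displayed rounded; all arithmetic runs at full float precision, and a lone final rounding, at four significant digits.
Convert: Distance L = 1.180e+05 mm = 118.0 m.
Convert: Hardness H = 0.3644 GPa = 3.644e+08 Pa.
Collected in SI base units: W = 1767 N, H = 3.644e+08 Pa, K = 1.081e-04.
The Archard volume V = K·W·L/H = 1.081e-04 · 1767 · 118.0 / 3.644e+08 = 6.185e-08 m³.

value=6.185e-08 m^3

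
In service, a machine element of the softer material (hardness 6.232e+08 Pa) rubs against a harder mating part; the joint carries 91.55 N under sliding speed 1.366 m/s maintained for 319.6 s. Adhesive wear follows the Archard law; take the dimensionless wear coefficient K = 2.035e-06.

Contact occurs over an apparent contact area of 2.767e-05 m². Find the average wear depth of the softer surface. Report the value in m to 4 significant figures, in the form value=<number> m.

value=4.717e-06 m

Intermediate values are printed rounded; the computation holds exact precision; rounded once at the end, at four significant figures.
Distance L = v·t = 1.366 m/s × 319.6 s = 436.6 m.
In SI base units: W = 91.55 N, H = 6.232e+08 Pa, K = 2.035e-06.
Archard volume V = K·W·L/H = 2.035e-06 · 91.55 · 436.6 / 6.232e+08 = 1.305e-10 m³.
Average depth h = V/A = 1.305e-10 / 2.767e-05 = 4.717e-06 m.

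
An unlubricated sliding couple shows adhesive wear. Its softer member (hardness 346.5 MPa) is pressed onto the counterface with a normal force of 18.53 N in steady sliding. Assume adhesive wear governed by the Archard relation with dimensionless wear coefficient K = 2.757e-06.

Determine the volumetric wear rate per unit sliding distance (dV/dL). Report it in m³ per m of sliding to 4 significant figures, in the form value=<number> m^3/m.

value=1.474e-13 m^3/m

Every step runs at full precision; intermediates are displayed rounded — one last rounding to four significant digits.
Convert: Hardness H = 346.5 MPa = 3.465e+08 Pa.
Collected in SI base units: W = 18.53 N, H = 3.465e+08 Pa, K = 2.757e-06.
Volumetric rate dV/dL = K·W/H — distance-free: 2.757e-06 · 18.53 / 3.465e+08 = 1.474e-13 m³/m.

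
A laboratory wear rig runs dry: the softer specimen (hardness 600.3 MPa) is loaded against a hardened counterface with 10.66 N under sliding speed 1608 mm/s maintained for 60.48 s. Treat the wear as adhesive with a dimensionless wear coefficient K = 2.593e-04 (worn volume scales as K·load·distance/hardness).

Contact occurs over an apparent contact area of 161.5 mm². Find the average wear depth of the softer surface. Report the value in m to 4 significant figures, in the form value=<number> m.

Shown intermediates are rounded; all working math keeps exact precision — one last rounding to four significant figures.
Sliding speed v = 1608 mm/s = 1.608 m/s. Total distance L = v·t = 1.608 m/s × 60.48 s = 97.25 m.
Hardness H = 600.3 MPa = 6.003e+08 Pa.
Contact area A = 161.5 mm² = 1.615e-04 m².
Collected in SI base units: W = 10.66 N, H = 6.003e+08 Pa, K = 2.593e-04.
Worn volume V = K·W·L/H = 2.593e-04 · 10.66 · 97.25 / 6.003e+08 = 4.478e-10 m³.
Average depth h = V/A = 4.478e-10 / 1.615e-04 = 2.773e-06 m.

value=2.773e-06 m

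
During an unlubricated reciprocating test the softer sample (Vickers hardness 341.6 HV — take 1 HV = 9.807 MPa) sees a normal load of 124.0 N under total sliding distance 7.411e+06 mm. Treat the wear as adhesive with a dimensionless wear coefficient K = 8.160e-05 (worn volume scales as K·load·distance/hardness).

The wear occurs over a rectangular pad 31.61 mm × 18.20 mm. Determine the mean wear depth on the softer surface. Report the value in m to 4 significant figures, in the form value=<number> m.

The intermediates are printed rounded. All arithmetic keeps full precision; rounded just once, at 4 significant figures.
Distance covered L = 7.411e+06 mm = 7411 m.
Hardness H = 341.6 HV × 9.807 MPa/HV = 3350 MPa = 3.350e+09 Pa.
Pad sides 31.61 mm × 18.20 mm = 0.03161 m × 0.01820 m. Contact area A = 0.03161 m × 0.01820 m = 5.753e-04 m².
Expressed in SI base units: W = 124.0 N, H = 3.350e+09 Pa, K = 8.160e-05.
Wear volume V = K·W·L/H = 8.160e-05 · 124.0 · 7411 / 3.350e+09 = 2.238e-08 m³.
Average depth h = V/A = 2.238e-08 / 5.753e-04 = 3.891e-05 m.

value=3.891e-05 m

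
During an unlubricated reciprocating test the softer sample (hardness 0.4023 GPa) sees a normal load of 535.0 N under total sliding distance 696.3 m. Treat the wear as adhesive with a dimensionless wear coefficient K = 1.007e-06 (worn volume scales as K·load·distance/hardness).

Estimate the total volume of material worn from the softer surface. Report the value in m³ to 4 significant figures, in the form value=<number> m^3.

Intermediates are shown rounded, and every step keeps exact precision. Rounded just once, at 4 significant digits.
Hardness H = 0.4023 GPa = 4.023e+08 Pa.
In SI base units, W = 535.0 N, H = 4.023e+08 Pa, K = 1.007e-06.
Volume removed: V = K·W·L/H = 1.007e-06 · 535.0 · 696.3 / 4.023e+08 = 9.325e-10 m³.

value=9.325e-10 m^3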